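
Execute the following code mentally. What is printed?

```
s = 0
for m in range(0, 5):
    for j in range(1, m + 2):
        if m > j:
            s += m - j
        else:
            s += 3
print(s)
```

m=0,j=1: not 0>1, s = 0+3 = 3
m=1,j=1: not 1>1, s = 3+3 = 6
m=1,j=2: not 1>2, s = 6+3 = 9
m=2,j=1: 2>1, s = 9+1 = 10
m=2,j=2: not 2>2, s = 10+3 = 13
m=2,j=3: not 2>3, s = 13+3 = 16
m=3,j=1: 3>1, s = 16+2 = 18
m=3,j=2: 3>2, s = 18+1 = 19
m=3,j=3: not 3>3, s = 19+3 = 22
m=3,j=4: not 3>4, s = 22+3 = 25
m=4,j=1: 4>1, s = 25+3 = 28
m=4,j=2: 4>2, s = 28+2 = 30
m=4,j=3: 4>3, s = 30+1 = 31
m=4,j=4: not 4>4, s = 31+3 = 34
m=4,j=5: not 4>5, s = 34+3 = 37

37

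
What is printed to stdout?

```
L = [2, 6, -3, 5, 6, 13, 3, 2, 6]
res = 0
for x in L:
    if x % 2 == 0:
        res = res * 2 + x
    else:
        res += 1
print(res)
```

x=2: even, res = 0*2+2 = 2
x=6: even, res = 2*2+6 = 10
x=-3: not even, res = 10+1 = 11
x=5: not even, res = 11+1 = 12
x=6: even, res = 12*2+6 = 30
x=13: not even, res = 30+1 = 31
x=3: not even, res = 31+1 = 32
x=2: even, res = 32*2+2 = 66
x=6: even, res = 66*2+6 = 138

138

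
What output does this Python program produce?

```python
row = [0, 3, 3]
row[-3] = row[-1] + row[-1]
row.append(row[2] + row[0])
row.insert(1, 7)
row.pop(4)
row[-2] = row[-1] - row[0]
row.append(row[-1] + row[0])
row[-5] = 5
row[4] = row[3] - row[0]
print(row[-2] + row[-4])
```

10

row[-3] = row[-1]+row[-1] = 3+3 = 6 → [6, 3, 3]
append row[2]+row[0] = 3+6 = 9 → [6, 3, 3, 9]
insert 7 at 1 → [6, 7, 3, 3, 9]
pop(4) removes 9 → [6, 7, 3, 3]
row[-2] = row[-1]-row[0] = 3-6 = -3 → [6, 7, -3, 3]
append row[-1]+row[0] = 3+6 = 9 → [6, 7, -3, 3, 9]
row[-5] = 5 → [5, 7, -3, 3, 9]
row[4] = row[3]-row[0] = 3-5 = -2 → [5, 7, -3, 3, -2]
row[-2]+row[-4] = 3+7 = 10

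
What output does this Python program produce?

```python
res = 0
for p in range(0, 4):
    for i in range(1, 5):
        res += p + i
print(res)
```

64

p=0,i=1: res = 0+1 = 1
p=0,i=2: res = 1+2 = 3
p=0,i=3: res = 3+3 = 6
p=0,i=4: res = 6+4 = 10
p=1,i=1: res = 10+2 = 12
p=1,i=2: res = 12+3 = 15
p=1,i=3: res = 15+4 = 19
p=1,i=4: res = 19+5 = 24
p=2,i=1: res = 24+3 = 27
p=2,i=2: res = 27+4 = 31
p=2,i=3: res = 31+5 = 36
p=2,i=4: res = 36+6 = 42
p=3,i=1: res = 42+4 = 46
p=3,i=2: res = 46+5 = 51
p=3,i=3: res = 51+6 = 57
p=3,i=4: res = 57+7 = 64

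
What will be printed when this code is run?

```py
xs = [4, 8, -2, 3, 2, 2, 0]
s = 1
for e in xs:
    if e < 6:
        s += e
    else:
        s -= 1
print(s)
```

9

e=4: <6, s = 1+4 = 5
e=8: not <6, s = 5-1 = 4
e=-2: <6, s = 4+(-2) = 2
e=3: <6, s = 2+3 = 5
e=2: <6, s = 5+2 = 7
e=2: <6, s = 7+2 = 9
e=0: <6, s = 9+0 = 9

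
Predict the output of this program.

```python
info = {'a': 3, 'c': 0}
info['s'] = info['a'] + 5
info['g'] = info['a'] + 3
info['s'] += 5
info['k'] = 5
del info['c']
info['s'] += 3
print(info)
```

info['s'] = info['a']+5 = 8 → {'a': 3, 'c': 0, 's': 8}
info['g'] = info['a']+3 = 6 → {'a': 3, 'c': 0, 's': 8, 'g': 6}
info['s'] = 8+5 = 13 → {'a': 3, 'c': 0, 's': 13, 'g': 6}
info['k'] = 5 → {'a': 3, 'c': 0, 's': 13, 'g': 6, 'k': 5}
del 'c' → {'a': 3, 's': 13, 'g': 6, 'k': 5}
info['s'] = 13+3 = 16 → {'a': 3, 's': 16, 'g': 6, 'k': 5}

{'a': 3, 's': 16, 'g': 6, 'k': 5}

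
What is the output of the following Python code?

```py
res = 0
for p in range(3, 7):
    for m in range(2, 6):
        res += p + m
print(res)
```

128

p=3,m=2: res = 0+5 = 5
p=3,m=3: res = 5+6 = 11
p=3,m=4: res = 11+7 = 18
p=3,m=5: res = 18+8 = 26
p=4,m=2: res = 26+6 = 32
p=4,m=3: res = 32+7 = 39
p=4,m=4: res = 39+8 = 47
p=4,m=5: res = 47+9 = 56
p=5,m=2: res = 56+7 = 63
p=5,m=3: res = 63+8 = 71
p=5,m=4: res = 71+9 = 80
p=5,m=5: res = 80+10 = 90
p=6,m=2: res = 90+8 = 98
p=6,m=3: res = 98+9 = 107
p=6,m=4: res = 107+10 = 117
p=6,m=5: res = 117+11 = 128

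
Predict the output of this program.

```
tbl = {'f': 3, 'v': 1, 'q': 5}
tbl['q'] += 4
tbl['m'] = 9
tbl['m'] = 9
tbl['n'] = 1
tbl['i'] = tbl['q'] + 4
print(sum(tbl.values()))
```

36

tbl['q'] = 5+4 = 9 → {'f': 3, 'v': 1, 'q': 9}
tbl['m'] = 9 → {'f': 3, 'v': 1, 'q': 9, 'm': 9}
tbl['m'] = 9 → {'f': 3, 'v': 1, 'q': 9, 'm': 9}
tbl['n'] = 1 → {'f': 3, 'v': 1, 'q': 9, 'm': 9, 'n': 1}
tbl['i'] = tbl['q']+4 = 13 → {'f': 3, 'v': 1, 'q': 9, 'm': 9, 'n': 1, 'i': 13}
sum of values = 36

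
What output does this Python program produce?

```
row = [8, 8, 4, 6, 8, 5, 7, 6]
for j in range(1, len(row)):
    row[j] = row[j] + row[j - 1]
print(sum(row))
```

241

j=1: row[1] = 8+8 = 16 → [8, 16, 4, 6, 8, 5, 7, 6]
j=2: row[2] = 4+16 = 20 → [8, 16, 20, 6, 8, 5, 7, 6]
j=3: row[3] = 6+20 = 26 → [8, 16, 20, 26, 8, 5, 7, 6]
j=4: row[4] = 8+26 = 34 → [8, 16, 20, 26, 34, 5, 7, 6]
j=5: row[5] = 5+34 = 39 → [8, 16, 20, 26, 34, 39, 7, 6]
j=6: row[6] = 7+39 = 46 → [8, 16, 20, 26, 34, 39, 46, 6]
j=7: row[7] = 6+46 = 52 → [8, 16, 20, 26, 34, 39, 46, 52]
sum = 241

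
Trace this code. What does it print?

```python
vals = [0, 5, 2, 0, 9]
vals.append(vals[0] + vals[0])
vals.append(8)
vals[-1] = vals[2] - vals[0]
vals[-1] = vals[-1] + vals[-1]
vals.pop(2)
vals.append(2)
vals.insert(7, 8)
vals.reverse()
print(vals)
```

append vals[0]+vals[0] = 0+0 = 0 → [0, 5, 2, 0, 9, 0]
append 8 → [0, 5, 2, 0, 9, 0, 8]
vals[-1] = vals[2]-vals[0] = 2-0 = 2 → [0, 5, 2, 0, 9, 0, 2]
vals[-1] = vals[-1]+vals[-1] = 2+2 = 4 → [0, 5, 2, 0, 9, 0, 4]
pop(2) removes 2 → [0, 5, 0, 9, 0, 4]
append 2 → [0, 5, 0, 9, 0, 4, 2]
insert 8 at 7 → [0, 5, 0, 9, 0, 4, 2, 8]
reverse → [8, 2, 4, 0, 9, 0, 5, 0]

[8, 2, 4, 0, 9, 0, 5, 0]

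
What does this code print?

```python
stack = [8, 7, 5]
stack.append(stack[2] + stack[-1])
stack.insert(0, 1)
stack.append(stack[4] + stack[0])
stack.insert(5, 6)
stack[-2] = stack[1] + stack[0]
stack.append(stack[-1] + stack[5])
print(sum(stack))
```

71

append stack[2]+stack[-1] = 5+5 = 10 → [8, 7, 5, 10]
insert 1 at 0 → [1, 8, 7, 5, 10]
append stack[4]+stack[0] = 10+1 = 11 → [1, 8, 7, 5, 10, 11]
insert 6 at 5 → [1, 8, 7, 5, 10, 6, 11]
stack[-2] = stack[1]+stack[0] = 8+1 = 9 → [1, 8, 7, 5, 10, 9, 11]
append stack[-1]+stack[5] = 11+9 = 20 → [1, 8, 7, 5, 10, 9, 11, 20]
sum = 71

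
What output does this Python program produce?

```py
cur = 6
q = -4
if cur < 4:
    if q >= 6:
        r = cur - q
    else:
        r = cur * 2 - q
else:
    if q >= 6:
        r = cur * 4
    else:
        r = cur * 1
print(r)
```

6

cur=6, q=-4
cur < 4 is False; q >= 6 is False
→ r = cur * 1 = 6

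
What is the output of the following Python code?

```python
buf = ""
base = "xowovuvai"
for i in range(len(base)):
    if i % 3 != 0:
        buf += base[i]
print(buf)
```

i=0: skip
i=1: add 'o' → 'o'
i=2: add 'w' → 'ow'
i=3: skip
i=4: add 'v' → 'owv'
i=5: add 'u' → 'owvu'
i=6: skip
i=7: add 'a' → 'owvua'
i=8: add 'i' → 'owvuai'

owvuai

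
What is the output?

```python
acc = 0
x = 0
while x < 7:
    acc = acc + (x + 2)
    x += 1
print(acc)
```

x=0: acc = 0+2 = 2
x=1: acc = 2+3 = 5
x=2: acc = 5+4 = 9
x=3: acc = 9+5 = 14
x=4: acc = 14+6 = 20
x=5: acc = 20+7 = 27
x=6: acc = 27+8 = 35

35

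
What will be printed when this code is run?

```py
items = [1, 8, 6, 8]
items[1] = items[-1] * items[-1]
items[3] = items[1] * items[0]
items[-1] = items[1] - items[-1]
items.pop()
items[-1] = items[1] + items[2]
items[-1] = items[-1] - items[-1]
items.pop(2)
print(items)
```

items[1] = items[-1]*items[-1] = 8*8 = 64 → [1, 64, 6, 8]
items[3] = items[1]*items[0] = 64*1 = 64 → [1, 64, 6, 64]
items[-1] = items[1]-items[-1] = 64-64 = 0 → [1, 64, 6, 0]
pop() removes 0 → [1, 64, 6]
items[-1] = items[1]+items[2] = 64+6 = 70 → [1, 64, 70]
items[-1] = items[-1]-items[-1] = 70-70 = 0 → [1, 64, 0]
pop(2) removes 0 → [1, 64]

[1, 64]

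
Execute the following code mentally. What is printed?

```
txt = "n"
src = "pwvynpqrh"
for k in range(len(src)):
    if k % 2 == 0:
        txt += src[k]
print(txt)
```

npvnqh

k=0: add 'p' → 'np'
k=1: skip
k=2: add 'v' → 'npv'
k=3: skip
k=4: add 'n' → 'npvn'
k=5: skip
k=6: add 'q' → 'npvnq'
k=7: skip
k=8: add 'h' → 'npvnqh'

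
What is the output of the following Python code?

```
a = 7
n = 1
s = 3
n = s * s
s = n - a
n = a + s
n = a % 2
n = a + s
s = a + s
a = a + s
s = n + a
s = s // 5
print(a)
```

16

n = 3*3 = 9
s = 9-7 = 2
n = 7+2 = 9
n = 7%2 = 1
n = 7+2 = 9
s = 7+2 = 9
a = 7+9 = 16
s = 9+16 = 25
s = 25//5 = 5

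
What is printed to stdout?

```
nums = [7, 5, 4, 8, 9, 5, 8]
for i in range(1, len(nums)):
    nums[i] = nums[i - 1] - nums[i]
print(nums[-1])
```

i=1: nums[1] = 7-5 = 2 → [7, 2, 4, 8, 9, 5, 8]
i=2: nums[2] = 2-4 = -2 → [7, 2, -2, 8, 9, 5, 8]
i=3: nums[3] = (-2)-8 = -10 → [7, 2, -2, -10, 9, 5, 8]
i=4: nums[4] = (-10)-9 = -19 → [7, 2, -2, -10, -19, 5, 8]
i=5: nums[5] = (-19)-5 = -24 → [7, 2, -2, -10, -19, -24, 8]
i=6: nums[6] = (-24)-8 = -32 → [7, 2, -2, -10, -19, -24, -32]

-32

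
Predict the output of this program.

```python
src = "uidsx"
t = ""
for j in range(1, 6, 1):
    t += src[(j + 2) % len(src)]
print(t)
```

sxuid

j=1: add src[3]='s' → 's'
j=2: add src[4]='x' → 'sx'
j=3: add src[0]='u' → 'sxu'
j=4: add src[1]='i' → 'sxui'
j=5: add src[2]='d' → 'sxuid'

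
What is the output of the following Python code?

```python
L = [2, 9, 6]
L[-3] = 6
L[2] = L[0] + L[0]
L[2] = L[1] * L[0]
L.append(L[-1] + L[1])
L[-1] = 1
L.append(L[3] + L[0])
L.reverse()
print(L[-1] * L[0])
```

L[-3] = 6 → [6, 9, 6]
L[2] = L[0]+L[0] = 6+6 = 12 → [6, 9, 12]
L[2] = L[1]*L[0] = 9*6 = 54 → [6, 9, 54]
append L[-1]+L[1] = 54+9 = 63 → [6, 9, 54, 63]
L[-1] = 1 → [6, 9, 54, 1]
append L[3]+L[0] = 1+6 = 7 → [6, 9, 54, 1, 7]
reverse → [7, 1, 54, 9, 6]
L[-1]*L[0] = 6*7 = 42

42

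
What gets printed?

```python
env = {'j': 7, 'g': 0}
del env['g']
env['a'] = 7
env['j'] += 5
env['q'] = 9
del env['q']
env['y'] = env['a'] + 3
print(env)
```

{'j': 12, 'a': 7, 'y': 10}

del 'g' → {'j': 7}
env['a'] = 7 → {'j': 7, 'a': 7}
env['j'] = 7+5 = 12 → {'j': 12, 'a': 7}
env['q'] = 9 → {'j': 12, 'a': 7, 'q': 9}
del 'q' → {'j': 12, 'a': 7}
env['y'] = env['a']+3 = 10 → {'j': 12, 'a': 7, 'y': 10}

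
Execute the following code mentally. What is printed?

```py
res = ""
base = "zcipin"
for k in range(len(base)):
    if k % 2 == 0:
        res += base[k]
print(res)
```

k=0: add 'z' → 'z'
k=1: skip
k=2: add 'i' → 'zi'
k=3: skip
k=4: add 'i' → 'zii'
k=5: skip

zii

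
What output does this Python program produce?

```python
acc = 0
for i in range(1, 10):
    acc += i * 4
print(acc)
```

180

i=1: acc = 0+1*4 = 4
i=2: acc = 4+2*4 = 12
i=3: acc = 12+3*4 = 24
i=4: acc = 24+4*4 = 40
i=5: acc = 40+5*4 = 60
i=6: acc = 60+6*4 = 84
i=7: acc = 84+7*4 = 112
i=8: acc = 112+8*4 = 144
i=9: acc = 144+9*4 = 180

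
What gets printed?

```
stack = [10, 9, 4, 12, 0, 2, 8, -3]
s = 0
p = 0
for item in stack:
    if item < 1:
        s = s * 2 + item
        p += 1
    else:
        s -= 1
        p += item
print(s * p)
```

item=10: not <1, s = 0-1 = -1; p=10
item=9: not <1, s = (-1)-1 = -2; p=19
item=4: not <1, s = (-2)-1 = -3; p=23
item=12: not <1, s = (-3)-1 = -4; p=35
item=0: <1, s = (-4)*2+0 = -8; p=36
item=2: not <1, s = (-8)-1 = -9; p=38
item=8: not <1, s = (-9)-1 = -10; p=46
item=-3: <1, s = (-10)*2+(-3) = -23; p=47
s*p = (-23)*47 = -1081

-1081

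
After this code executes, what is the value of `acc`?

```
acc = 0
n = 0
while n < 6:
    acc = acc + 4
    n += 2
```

12

n=0: acc = 0+4 = 4
n=2: acc = 4+4 = 8
n=4: acc = 8+4 = 12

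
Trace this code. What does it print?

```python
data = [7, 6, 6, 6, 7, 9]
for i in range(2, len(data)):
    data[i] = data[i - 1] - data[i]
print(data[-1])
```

-22

i=2: data[2] = 6-6 = 0 → [7, 6, 0, 6, 7, 9]
i=3: data[3] = 0-6 = -6 → [7, 6, 0, -6, 7, 9]
i=4: data[4] = (-6)-7 = -13 → [7, 6, 0, -6, -13, 9]
i=5: data[5] = (-13)-9 = -22 → [7, 6, 0, -6, -13, -22]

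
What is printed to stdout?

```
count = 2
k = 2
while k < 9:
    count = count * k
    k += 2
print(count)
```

768

k=2: count = 2*2 = 4
k=4: count = 4*4 = 16
k=6: count = 16*6 = 96
k=8: count = 96*8 = 768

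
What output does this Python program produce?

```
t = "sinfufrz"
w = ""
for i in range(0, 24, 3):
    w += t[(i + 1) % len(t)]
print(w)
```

iuznfsfr

i=0: add t[1]='i' → 'i'
i=3: add t[4]='u' → 'iu'
i=6: add t[7]='z' → 'iuz'
i=9: add t[2]='n' → 'iuzn'
i=12: add t[5]='f' → 'iuznf'
i=15: add t[0]='s' → 'iuznfs'
i=18: add t[3]='f' → 'iuznfsf'
i=21: add t[6]='r' → 'iuznfsfr'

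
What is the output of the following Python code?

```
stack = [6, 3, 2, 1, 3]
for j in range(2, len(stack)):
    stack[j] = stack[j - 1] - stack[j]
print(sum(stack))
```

7

j=2: stack[2] = 3-2 = 1 → [6, 3, 1, 1, 3]
j=3: stack[3] = 1-1 = 0 → [6, 3, 1, 0, 3]
j=4: stack[4] = 0-3 = -3 → [6, 3, 1, 0, -3]
sum = 7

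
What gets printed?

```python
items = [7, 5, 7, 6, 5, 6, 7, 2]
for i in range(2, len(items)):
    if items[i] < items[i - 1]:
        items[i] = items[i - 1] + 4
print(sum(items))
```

114

i=2: 7>=5, unchanged → [7, 5, 7, 6, 5, 6, 7, 2]
i=3: 6<7, items[3] = 7+4 = 11 → [7, 5, 7, 11, 5, 6, 7, 2]
i=4: 5<11, items[4] = 11+4 = 15 → [7, 5, 7, 11, 15, 6, 7, 2]
i=5: 6<15, items[5] = 15+4 = 19 → [7, 5, 7, 11, 15, 19, 7, 2]
i=6: 7<19, items[6] = 19+4 = 23 → [7, 5, 7, 11, 15, 19, 23, 2]
i=7: 2<23, items[7] = 23+4 = 27 → [7, 5, 7, 11, 15, 19, 23, 27]
sum = 114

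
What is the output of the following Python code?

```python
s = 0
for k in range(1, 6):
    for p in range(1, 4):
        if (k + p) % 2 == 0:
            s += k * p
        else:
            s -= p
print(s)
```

k=1,p=1: even sum, s = 0+1 = 1
k=1,p=2: odd sum, s = 1-2 = -1
k=1,p=3: even sum, s = (-1)+3 = 2
k=2,p=1: odd sum, s = 2-1 = 1
k=2,p=2: even sum, s = 1+4 = 5
k=2,p=3: odd sum, s = 5-3 = 2
k=3,p=1: even sum, s = 2+3 = 5
k=3,p=2: odd sum, s = 5-2 = 3
k=3,p=3: even sum, s = 3+9 = 12
k=4,p=1: odd sum, s = 12-1 = 11
k=4,p=2: even sum, s = 11+8 = 19
k=4,p=3: odd sum, s = 19-3 = 16
k=5,p=1: even sum, s = 16+5 = 21
k=5,p=2: odd sum, s = 21-2 = 19
k=5,p=3: even sum, s = 19+15 = 34

34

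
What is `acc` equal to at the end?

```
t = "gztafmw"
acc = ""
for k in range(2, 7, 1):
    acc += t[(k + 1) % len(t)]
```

k=2: add t[3]='a' → 'a'
k=3: add t[4]='f' → 'af'
k=4: add t[5]='m' → 'afm'
k=5: add t[6]='w' → 'afmw'
k=6: add t[0]='g' → 'afmwg'

'afmwg'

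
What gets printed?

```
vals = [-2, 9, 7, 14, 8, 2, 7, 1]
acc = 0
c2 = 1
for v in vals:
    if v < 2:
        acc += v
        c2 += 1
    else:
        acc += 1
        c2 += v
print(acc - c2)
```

-45

v=-2: <2, acc = 0+(-2) = -2; c2=2
v=9: not <2, acc = (-2)+1 = -1; c2=11
v=7: not <2, acc = (-1)+1 = 0; c2=18
v=14: not <2, acc = 0+1 = 1; c2=32
v=8: not <2, acc = 1+1 = 2; c2=40
v=2: not <2, acc = 2+1 = 3; c2=42
v=7: not <2, acc = 3+1 = 4; c2=49
v=1: <2, acc = 4+1 = 5; c2=50
acc-c2 = 5-50 = -45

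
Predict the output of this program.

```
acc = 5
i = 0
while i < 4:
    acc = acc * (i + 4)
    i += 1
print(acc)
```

4200

i=0: acc = 5*4 = 20
i=1: acc = 20*5 = 100
i=2: acc = 100*6 = 600
i=3: acc = 600*7 = 4200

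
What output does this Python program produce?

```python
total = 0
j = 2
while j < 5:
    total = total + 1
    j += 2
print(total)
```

2

j=2: total = 0+1 = 1
j=4: total = 1+1 = 2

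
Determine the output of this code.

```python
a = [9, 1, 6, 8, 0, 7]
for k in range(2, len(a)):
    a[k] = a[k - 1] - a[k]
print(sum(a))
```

k=2: a[2] = 1-6 = -5 → [9, 1, -5, 8, 0, 7]
k=3: a[3] = (-5)-8 = -13 → [9, 1, -5, -13, 0, 7]
k=4: a[4] = (-13)-0 = -13 → [9, 1, -5, -13, -13, 7]
k=5: a[5] = (-13)-7 = -20 → [9, 1, -5, -13, -13, -20]
sum = -41

-41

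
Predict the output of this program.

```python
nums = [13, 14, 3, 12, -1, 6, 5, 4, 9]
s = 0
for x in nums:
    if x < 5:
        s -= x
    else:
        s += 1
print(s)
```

x=13: not <5, s = 0+1 = 1
x=14: not <5, s = 1+1 = 2
x=3: <5, s = 2-3 = -1
x=12: not <5, s = (-1)+1 = 0
x=-1: <5, s = 0-(-1) = 1
x=6: not <5, s = 1+1 = 2
x=5: not <5, s = 2+1 = 3
x=4: <5, s = 3-4 = -1
x=9: not <5, s = (-1)+1 = 0

0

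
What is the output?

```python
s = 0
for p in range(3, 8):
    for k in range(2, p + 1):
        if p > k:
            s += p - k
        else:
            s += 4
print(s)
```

55

p=3,k=2: 3>2, s = 0+1 = 1
p=3,k=3: not 3>3, s = 1+4 = 5
p=4,k=2: 4>2, s = 5+2 = 7
p=4,k=3: 4>3, s = 7+1 = 8
p=4,k=4: not 4>4, s = 8+4 = 12
p=5,k=2: 5>2, s = 12+3 = 15
p=5,k=3: 5>3, s = 15+2 = 17
p=5,k=4: 5>4, s = 17+1 = 18
p=5,k=5: not 5>5, s = 18+4 = 22
p=6,k=2: 6>2, s = 22+4 = 26
p=6,k=3: 6>3, s = 26+3 = 29
p=6,k=4: 6>4, s = 29+2 = 31
p=6,k=5: 6>5, s = 31+1 = 32
p=6,k=6: not 6>6, s = 32+4 = 36
p=7,k=2: 7>2, s = 36+5 = 41
p=7,k=3: 7>3, s = 41+4 = 45
p=7,k=4: 7>4, s = 45+3 = 48
p=7,k=5: 7>5, s = 48+2 = 50
p=7,k=6: 7>6, s = 50+1 = 51
p=7,k=7: not 7>7, s = 51+4 = 55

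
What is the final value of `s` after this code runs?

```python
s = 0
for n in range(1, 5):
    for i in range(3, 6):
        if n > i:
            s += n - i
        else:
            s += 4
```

45

n=1,i=3: not 1>3, s = 0+4 = 4
n=1,i=4: not 1>4, s = 4+4 = 8
n=1,i=5: not 1>5, s = 8+4 = 12
n=2,i=3: not 2>3, s = 12+4 = 16
n=2,i=4: not 2>4, s = 16+4 = 20
n=2,i=5: not 2>5, s = 20+4 = 24
n=3,i=3: not 3>3, s = 24+4 = 28
n=3,i=4: not 3>4, s = 28+4 = 32
n=3,i=5: not 3>5, s = 32+4 = 36
n=4,i=3: 4>3, s = 36+1 = 37
n=4,i=4: not 4>4, s = 37+4 = 41
n=4,i=5: not 4>5, s = 41+4 = 45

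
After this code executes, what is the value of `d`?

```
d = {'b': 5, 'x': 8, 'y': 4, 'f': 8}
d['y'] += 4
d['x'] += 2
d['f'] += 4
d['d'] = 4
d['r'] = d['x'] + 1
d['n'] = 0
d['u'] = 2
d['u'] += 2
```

d['y'] = 4+4 = 8 → {'b': 5, 'x': 8, 'y': 8, 'f': 8}
d['x'] = 8+2 = 10 → {'b': 5, 'x': 10, 'y': 8, 'f': 8}
d['f'] = 8+4 = 12 → {'b': 5, 'x': 10, 'y': 8, 'f': 12}
d['d'] = 4 → {'b': 5, 'x': 10, 'y': 8, 'f': 12, 'd': 4}
d['r'] = d['x']+1 = 11 → {'b': 5, 'x': 10, 'y': 8, 'f': 12, 'd': 4, 'r': 11}
d['n'] = 0 → {'b': 5, 'x': 10, 'y': 8, 'f': 12, 'd': 4, 'r': 11, 'n': 0}
d['u'] = 2 → {'b': 5, 'x': 10, 'y': 8, 'f': 12, 'd': 4, 'r': 11, 'n': 0, 'u': 2}
d['u'] = 2+2 = 4 → {'b': 5, 'x': 10, 'y': 8, 'f': 12, 'd': 4, 'r': 11, 'n': 0, 'u': 4}

{'b': 5, 'x': 10, 'y': 8, 'f': 12, 'd': 4, 'r': 11, 'n': 0, 'u': 4}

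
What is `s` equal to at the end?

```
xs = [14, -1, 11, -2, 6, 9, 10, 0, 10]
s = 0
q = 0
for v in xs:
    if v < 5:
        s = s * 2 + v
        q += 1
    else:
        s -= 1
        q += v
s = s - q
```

-90

v=14: not <5, s = 0-1 = -1; q=14
v=-1: <5, s = (-1)*2+(-1) = -3; q=15
v=11: not <5, s = (-3)-1 = -4; q=26
v=-2: <5, s = (-4)*2+(-2) = -10; q=27
v=6: not <5, s = (-10)-1 = -11; q=33
v=9: not <5, s = (-11)-1 = -12; q=42
v=10: not <5, s = (-12)-1 = -13; q=52
v=0: <5, s = (-13)*2+0 = -26; q=53
v=10: not <5, s = (-26)-1 = -27; q=63
s-q = (-27)-63 = -90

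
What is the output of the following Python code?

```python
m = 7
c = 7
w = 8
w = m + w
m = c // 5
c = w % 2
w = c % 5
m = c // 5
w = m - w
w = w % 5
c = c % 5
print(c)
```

w = 7+8 = 15
m = 7//5 = 1
c = 15%2 = 1
w = 1%5 = 1
m = 1//5 = 0
w = 0-1 = -1
w = (-1)%5 = 4
c = 1%5 = 1

1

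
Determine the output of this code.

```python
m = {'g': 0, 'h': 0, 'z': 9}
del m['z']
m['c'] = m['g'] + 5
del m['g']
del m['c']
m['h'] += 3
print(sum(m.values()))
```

3

del 'z' → {'g': 0, 'h': 0}
m['c'] = m['g']+5 = 5 → {'g': 0, 'h': 0, 'c': 5}
del 'g' → {'h': 0, 'c': 5}
del 'c' → {'h': 0}
m['h'] = 0+3 = 3 → {'h': 3}
sum of values = 3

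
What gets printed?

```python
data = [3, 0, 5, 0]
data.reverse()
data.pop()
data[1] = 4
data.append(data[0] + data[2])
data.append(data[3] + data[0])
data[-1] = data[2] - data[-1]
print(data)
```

reverse → [0, 5, 0, 3]
pop() removes 3 → [0, 5, 0]
data[1] = 4 → [0, 4, 0]
append data[0]+data[2] = 0+0 = 0 → [0, 4, 0, 0]
append data[3]+data[0] = 0+0 = 0 → [0, 4, 0, 0, 0]
data[-1] = data[2]-data[-1] = 0-0 = 0 → [0, 4, 0, 0, 0]

[0, 4, 0, 0, 0]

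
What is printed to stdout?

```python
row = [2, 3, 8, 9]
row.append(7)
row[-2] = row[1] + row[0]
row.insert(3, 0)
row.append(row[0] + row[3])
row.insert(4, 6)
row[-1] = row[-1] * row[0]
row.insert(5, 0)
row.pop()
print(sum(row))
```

31

append 7 → [2, 3, 8, 9, 7]
row[-2] = row[1]+row[0] = 3+2 = 5 → [2, 3, 8, 5, 7]
insert 0 at 3 → [2, 3, 8, 0, 5, 7]
append row[0]+row[3] = 2+0 = 2 → [2, 3, 8, 0, 5, 7, 2]
insert 6 at 4 → [2, 3, 8, 0, 6, 5, 7, 2]
row[-1] = row[-1]*row[0] = 2*2 = 4 → [2, 3, 8, 0, 6, 5, 7, 4]
insert 0 at 5 → [2, 3, 8, 0, 6, 0, 5, 7, 4]
pop() removes 4 → [2, 3, 8, 0, 6, 0, 5, 7]
sum = 31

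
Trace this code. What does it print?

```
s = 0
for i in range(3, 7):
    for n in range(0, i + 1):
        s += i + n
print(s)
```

i=3,n=0: s = 0+3 = 3
i=3,n=1: s = 3+4 = 7
i=3,n=2: s = 7+5 = 12
i=3,n=3: s = 12+6 = 18
i=4,n=0: s = 18+4 = 22
i=4,n=1: s = 22+5 = 27
i=4,n=2: s = 27+6 = 33
i=4,n=3: s = 33+7 = 40
i=4,n=4: s = 40+8 = 48
i=5,n=0: s = 48+5 = 53
i=5,n=1: s = 53+6 = 59
i=5,n=2: s = 59+7 = 66
i=5,n=3: s = 66+8 = 74
i=5,n=4: s = 74+9 = 83
i=5,n=5: s = 83+10 = 93
i=6,n=0: s = 93+6 = 99
i=6,n=1: s = 99+7 = 106
i=6,n=2: s = 106+8 = 114
i=6,n=3: s = 114+9 = 123
i=6,n=4: s = 123+10 = 133
i=6,n=5: s = 133+11 = 144
i=6,n=6: s = 144+12 = 156

156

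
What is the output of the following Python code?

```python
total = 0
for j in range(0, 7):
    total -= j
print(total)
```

-21

j=0: total = 0-0 = 0
j=1: total = 0-1 = -1
j=2: total = (-1)-2 = -3
j=3: total = (-3)-3 = -6
j=4: total = (-6)-4 = -10
j=5: total = (-10)-5 = -15
j=6: total = (-15)-6 = -21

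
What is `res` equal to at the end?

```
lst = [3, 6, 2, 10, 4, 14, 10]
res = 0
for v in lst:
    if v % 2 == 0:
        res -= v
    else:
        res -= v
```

v=3: not even, res = 0-3 = -3
v=6: even, res = (-3)-6 = -9
v=2: even, res = (-9)-2 = -11
v=10: even, res = (-11)-10 = -21
v=4: even, res = (-21)-4 = -25
v=14: even, res = (-25)-14 = -39
v=10: even, res = (-39)-10 = -49

-49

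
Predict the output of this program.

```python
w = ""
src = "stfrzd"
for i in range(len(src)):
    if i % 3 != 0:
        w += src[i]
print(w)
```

i=0: skip
i=1: add 't' → 't'
i=2: add 'f' → 'tf'
i=3: skip
i=4: add 'z' → 'tfz'
i=5: add 'd' → 'tfzd'

tfzd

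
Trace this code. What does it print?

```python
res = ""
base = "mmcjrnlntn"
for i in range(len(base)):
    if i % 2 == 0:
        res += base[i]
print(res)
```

i=0: add 'm' → 'm'
i=1: skip
i=2: add 'c' → 'mc'
i=3: skip
i=4: add 'r' → 'mcr'
i=5: skip
i=6: add 'l' → 'mcrl'
i=7: skip
i=8: add 't' → 'mcrlt'
i=9: skip

mcrlt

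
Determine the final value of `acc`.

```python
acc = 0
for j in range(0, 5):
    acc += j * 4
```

j=0: acc = 0+0*4 = 0
j=1: acc = 0+1*4 = 4
j=2: acc = 4+2*4 = 12
j=3: acc = 12+3*4 = 24
j=4: acc = 24+4*4 = 40

40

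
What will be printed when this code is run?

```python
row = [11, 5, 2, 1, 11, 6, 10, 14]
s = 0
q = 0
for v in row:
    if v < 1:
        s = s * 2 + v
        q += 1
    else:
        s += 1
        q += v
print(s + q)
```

68

v=11: not <1, s = 0+1 = 1; q=11
v=5: not <1, s = 1+1 = 2; q=16
v=2: not <1, s = 2+1 = 3; q=18
v=1: not <1, s = 3+1 = 4; q=19
v=11: not <1, s = 4+1 = 5; q=30
v=6: not <1, s = 5+1 = 6; q=36
v=10: not <1, s = 6+1 = 7; q=46
v=14: not <1, s = 7+1 = 8; q=60
s+q = 8+60 = 68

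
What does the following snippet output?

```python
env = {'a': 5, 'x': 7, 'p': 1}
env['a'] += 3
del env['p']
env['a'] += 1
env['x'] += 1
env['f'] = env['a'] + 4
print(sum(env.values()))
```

30

env['a'] = 5+3 = 8 → {'a': 8, 'x': 7, 'p': 1}
del 'p' → {'a': 8, 'x': 7}
env['a'] = 8+1 = 9 → {'a': 9, 'x': 7}
env['x'] = 7+1 = 8 → {'a': 9, 'x': 8}
env['f'] = env['a']+4 = 13 → {'a': 9, 'x': 8, 'f': 13}
sum of values = 30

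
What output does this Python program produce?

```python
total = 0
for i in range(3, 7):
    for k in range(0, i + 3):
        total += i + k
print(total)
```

240

i=3,k=0: total = 0+3 = 3
i=3,k=1: total = 3+4 = 7
i=3,k=2: total = 7+5 = 12
i=3,k=3: total = 12+6 = 18
i=3,k=4: total = 18+7 = 25
i=3,k=5: total = 25+8 = 33
i=4,k=0: total = 33+4 = 37
i=4,k=1: total = 37+5 = 42
i=4,k=2: total = 42+6 = 48
i=4,k=3: total = 48+7 = 55
i=4,k=4: total = 55+8 = 63
i=4,k=5: total = 63+9 = 72
i=4,k=6: total = 72+10 = 82
i=5,k=0: total = 82+5 = 87
i=5,k=1: total = 87+6 = 93
i=5,k=2: total = 93+7 = 100
i=5,k=3: total = 100+8 = 108
i=5,k=4: total = 108+9 = 117
i=5,k=5: total = 117+10 = 127
i=5,k=6: total = 127+11 = 138
i=5,k=7: total = 138+12 = 150
i=6,k=0: total = 150+6 = 156
i=6,k=1: total = 156+7 = 163
i=6,k=2: total = 163+8 = 171
i=6,k=3: total = 171+9 = 180
i=6,k=4: total = 180+10 = 190
i=6,k=5: total = 190+11 = 201
i=6,k=6: total = 201+12 = 213
i=6,k=7: total = 213+13 = 226
i=6,k=8: total = 226+14 = 240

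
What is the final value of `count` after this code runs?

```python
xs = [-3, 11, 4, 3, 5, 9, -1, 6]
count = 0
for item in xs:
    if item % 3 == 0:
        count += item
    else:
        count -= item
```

-4

item=-3: %3==0, count = 0+(-3) = -3
item=11: not %3==0, count = (-3)-11 = -14
item=4: not %3==0, count = (-14)-4 = -18
item=3: %3==0, count = (-18)+3 = -15
item=5: not %3==0, count = (-15)-5 = -20
item=9: %3==0, count = (-20)+9 = -11
item=-1: not %3==0, count = (-11)-(-1) = -10
item=6: %3==0, count = (-10)+6 = -4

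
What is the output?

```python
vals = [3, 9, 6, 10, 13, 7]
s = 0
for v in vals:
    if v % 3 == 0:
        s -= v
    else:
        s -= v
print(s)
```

-48

v=3: %3==0, s = 0-3 = -3
v=9: %3==0, s = (-3)-9 = -12
v=6: %3==0, s = (-12)-6 = -18
v=10: not %3==0, s = (-18)-10 = -28
v=13: not %3==0, s = (-28)-13 = -41
v=7: not %3==0, s = (-41)-7 = -48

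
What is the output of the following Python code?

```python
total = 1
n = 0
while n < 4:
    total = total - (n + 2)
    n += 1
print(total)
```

n=0: total = 1-2 = -1
n=1: total = (-1)-3 = -4
n=2: total = (-4)-4 = -8
n=3: total = (-8)-5 = -13

-13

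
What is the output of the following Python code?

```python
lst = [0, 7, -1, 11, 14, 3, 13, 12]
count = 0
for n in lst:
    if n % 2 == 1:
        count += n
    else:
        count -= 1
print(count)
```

n=0: not odd, count = 0-1 = -1
n=7: odd, count = (-1)+7 = 6
n=-1: odd, count = 6+(-1) = 5
n=11: odd, count = 5+11 = 16
n=14: not odd, count = 16-1 = 15
n=3: odd, count = 15+3 = 18
n=13: odd, count = 18+13 = 31
n=12: not odd, count = 31-1 = 30

30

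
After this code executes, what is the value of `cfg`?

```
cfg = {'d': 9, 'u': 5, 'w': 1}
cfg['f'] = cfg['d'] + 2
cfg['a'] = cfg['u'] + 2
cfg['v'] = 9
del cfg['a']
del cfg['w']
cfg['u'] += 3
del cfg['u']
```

cfg['f'] = cfg['d']+2 = 11 → {'d': 9, 'u': 5, 'w': 1, 'f': 11}
cfg['a'] = cfg['u']+2 = 7 → {'d': 9, 'u': 5, 'w': 1, 'f': 11, 'a': 7}
cfg['v'] = 9 → {'d': 9, 'u': 5, 'w': 1, 'f': 11, 'a': 7, 'v': 9}
del 'a' → {'d': 9, 'u': 5, 'w': 1, 'f': 11, 'v': 9}
del 'w' → {'d': 9, 'u': 5, 'f': 11, 'v': 9}
cfg['u'] = 5+3 = 8 → {'d': 9, 'u': 8, 'f': 11, 'v': 9}
del 'u' → {'d': 9, 'f': 11, 'v': 9}

{'d': 9, 'f': 11, 'v': 9}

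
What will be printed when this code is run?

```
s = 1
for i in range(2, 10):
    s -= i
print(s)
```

i=2: s = 1-2 = -1
i=3: s = (-1)-3 = -4
i=4: s = (-4)-4 = -8
i=5: s = (-8)-5 = -13
i=6: s = (-13)-6 = -19
i=7: s = (-19)-7 = -26
i=8: s = (-26)-8 = -34
i=9: s = (-34)-9 = -43

-43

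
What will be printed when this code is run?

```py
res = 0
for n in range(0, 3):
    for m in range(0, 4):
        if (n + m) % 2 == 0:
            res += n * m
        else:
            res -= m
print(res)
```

-2

n=0,m=0: even sum, res = 0+0 = 0
n=0,m=1: odd sum, res = 0-1 = -1
n=0,m=2: even sum, res = (-1)+0 = -1
n=0,m=3: odd sum, res = (-1)-3 = -4
n=1,m=0: odd sum, res = (-4)-0 = -4
n=1,m=1: even sum, res = (-4)+1 = -3
n=1,m=2: odd sum, res = (-3)-2 = -5
n=1,m=3: even sum, res = (-5)+3 = -2
n=2,m=0: even sum, res = (-2)+0 = -2
n=2,m=1: odd sum, res = (-2)-1 = -3
n=2,m=2: even sum, res = (-3)+4 = 1
n=2,m=3: odd sum, res = 1-3 = -2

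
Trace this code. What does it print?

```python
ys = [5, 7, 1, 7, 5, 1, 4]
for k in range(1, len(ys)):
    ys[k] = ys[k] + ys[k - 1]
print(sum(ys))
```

k=1: ys[1] = 7+5 = 12 → [5, 12, 1, 7, 5, 1, 4]
k=2: ys[2] = 1+12 = 13 → [5, 12, 13, 7, 5, 1, 4]
k=3: ys[3] = 7+13 = 20 → [5, 12, 13, 20, 5, 1, 4]
k=4: ys[4] = 5+20 = 25 → [5, 12, 13, 20, 25, 1, 4]
k=5: ys[5] = 1+25 = 26 → [5, 12, 13, 20, 25, 26, 4]
k=6: ys[6] = 4+26 = 30 → [5, 12, 13, 20, 25, 26, 30]
sum = 131

131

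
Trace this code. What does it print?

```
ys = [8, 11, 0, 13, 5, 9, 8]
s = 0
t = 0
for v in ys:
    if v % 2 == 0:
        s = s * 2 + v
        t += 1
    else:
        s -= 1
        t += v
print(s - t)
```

v=8: even, s = 0*2+8 = 8; t=1
v=11: not even, s = 8-1 = 7; t=12
v=0: even, s = 7*2+0 = 14; t=13
v=13: not even, s = 14-1 = 13; t=26
v=5: not even, s = 13-1 = 12; t=31
v=9: not even, s = 12-1 = 11; t=40
v=8: even, s = 11*2+8 = 30; t=41
s-t = 30-41 = -11

-11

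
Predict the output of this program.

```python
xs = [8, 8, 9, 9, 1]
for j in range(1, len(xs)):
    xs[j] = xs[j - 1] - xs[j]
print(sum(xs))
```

-38

j=1: xs[1] = 8-8 = 0 → [8, 0, 9, 9, 1]
j=2: xs[2] = 0-9 = -9 → [8, 0, -9, 9, 1]
j=3: xs[3] = (-9)-9 = -18 → [8, 0, -9, -18, 1]
j=4: xs[4] = (-18)-1 = -19 → [8, 0, -9, -18, -19]
sum = -38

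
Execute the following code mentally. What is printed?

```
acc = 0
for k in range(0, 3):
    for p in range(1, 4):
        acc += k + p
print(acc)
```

k=0,p=1: acc = 0+1 = 1
k=0,p=2: acc = 1+2 = 3
k=0,p=3: acc = 3+3 = 6
k=1,p=1: acc = 6+2 = 8
k=1,p=2: acc = 8+3 = 11
k=1,p=3: acc = 11+4 = 15
k=2,p=1: acc = 15+3 = 18
k=2,p=2: acc = 18+4 = 22
k=2,p=3: acc = 22+5 = 27

27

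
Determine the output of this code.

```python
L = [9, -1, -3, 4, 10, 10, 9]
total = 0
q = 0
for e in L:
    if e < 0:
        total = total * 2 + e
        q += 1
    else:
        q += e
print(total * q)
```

e=9: not <0; q=9
e=-1: <0, total = 0*2+(-1) = -1; q=10
e=-3: <0, total = (-1)*2+(-3) = -5; q=11
e=4: not <0; q=15
e=10: not <0; q=25
e=10: not <0; q=35
e=9: not <0; q=44
total*q = (-5)*44 = -220

-220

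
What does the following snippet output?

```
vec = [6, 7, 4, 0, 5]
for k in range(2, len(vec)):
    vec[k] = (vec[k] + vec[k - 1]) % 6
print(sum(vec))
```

k=2: vec[2] = (4+7)%6 = 5 → [6, 7, 5, 0, 5]
k=3: vec[3] = (0+5)%6 = 5 → [6, 7, 5, 5, 5]
k=4: vec[4] = (5+5)%6 = 4 → [6, 7, 5, 5, 4]
sum = 27

27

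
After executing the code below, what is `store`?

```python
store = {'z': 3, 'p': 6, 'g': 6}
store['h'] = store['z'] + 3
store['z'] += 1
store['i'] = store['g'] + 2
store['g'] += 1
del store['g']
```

{'z': 4, 'p': 6, 'h': 6, 'i': 8}

store['h'] = store['z']+3 = 6 → {'z': 3, 'p': 6, 'g': 6, 'h': 6}
store['z'] = 3+1 = 4 → {'z': 4, 'p': 6, 'g': 6, 'h': 6}
store['i'] = store['g']+2 = 8 → {'z': 4, 'p': 6, 'g': 6, 'h': 6, 'i': 8}
store['g'] = 6+1 = 7 → {'z': 4, 'p': 6, 'g': 7, 'h': 6, 'i': 8}
del 'g' → {'z': 4, 'p': 6, 'h': 6, 'i': 8}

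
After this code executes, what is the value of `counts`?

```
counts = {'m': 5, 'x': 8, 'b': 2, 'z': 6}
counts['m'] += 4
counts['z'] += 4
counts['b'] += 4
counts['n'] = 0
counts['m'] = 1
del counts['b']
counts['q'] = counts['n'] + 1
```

{'m': 1, 'x': 8, 'z': 10, 'n': 0, 'q': 1}

counts['m'] = 5+4 = 9 → {'m': 9, 'x': 8, 'b': 2, 'z': 6}
counts['z'] = 6+4 = 10 → {'m': 9, 'x': 8, 'b': 2, 'z': 10}
counts['b'] = 2+4 = 6 → {'m': 9, 'x': 8, 'b': 6, 'z': 10}
counts['n'] = 0 → {'m': 9, 'x': 8, 'b': 6, 'z': 10, 'n': 0}
counts['m'] = 1 → {'m': 1, 'x': 8, 'b': 6, 'z': 10, 'n': 0}
del 'b' → {'m': 1, 'x': 8, 'z': 10, 'n': 0}
counts['q'] = counts['n']+1 = 1 → {'m': 1, 'x': 8, 'z': 10, 'n': 0, 'q': 1}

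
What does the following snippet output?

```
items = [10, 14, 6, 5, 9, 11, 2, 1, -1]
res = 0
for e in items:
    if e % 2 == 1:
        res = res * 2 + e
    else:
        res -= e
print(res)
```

-771

e=10: not odd, res = 0-10 = -10
e=14: not odd, res = (-10)-14 = -24
e=6: not odd, res = (-24)-6 = -30
e=5: odd, res = (-30)*2+5 = -55
e=9: odd, res = (-55)*2+9 = -101
e=11: odd, res = (-101)*2+11 = -191
e=2: not odd, res = (-191)-2 = -193
e=1: odd, res = (-193)*2+1 = -385
e=-1: odd, res = (-385)*2+(-1) = -771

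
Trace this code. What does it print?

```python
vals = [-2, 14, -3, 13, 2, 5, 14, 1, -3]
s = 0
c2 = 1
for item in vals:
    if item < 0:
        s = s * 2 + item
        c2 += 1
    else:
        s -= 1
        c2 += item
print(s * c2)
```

item=-2: <0, s = 0*2+(-2) = -2; c2=2
item=14: not <0, s = (-2)-1 = -3; c2=16
item=-3: <0, s = (-3)*2+(-3) = -9; c2=17
item=13: not <0, s = (-9)-1 = -10; c2=30
item=2: not <0, s = (-10)-1 = -11; c2=32
item=5: not <0, s = (-11)-1 = -12; c2=37
item=14: not <0, s = (-12)-1 = -13; c2=51
item=1: not <0, s = (-13)-1 = -14; c2=52
item=-3: <0, s = (-14)*2+(-3) = -31; c2=53
s*c2 = (-31)*53 = -1643

-1643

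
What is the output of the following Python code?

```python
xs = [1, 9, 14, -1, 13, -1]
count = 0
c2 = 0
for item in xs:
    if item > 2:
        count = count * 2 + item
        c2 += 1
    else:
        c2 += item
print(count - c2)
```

item=1: not >2; c2=1
item=9: >2, count = 0*2+9 = 9; c2=2
item=14: >2, count = 9*2+14 = 32; c2=3
item=-1: not >2; c2=2
item=13: >2, count = 32*2+13 = 77; c2=3
item=-1: not >2; c2=2
count-c2 = 77-2 = 75

75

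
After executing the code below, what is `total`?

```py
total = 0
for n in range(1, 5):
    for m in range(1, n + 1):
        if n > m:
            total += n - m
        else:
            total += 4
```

26

n=1,m=1: not 1>1, total = 0+4 = 4
n=2,m=1: 2>1, total = 4+1 = 5
n=2,m=2: not 2>2, total = 5+4 = 9
n=3,m=1: 3>1, total = 9+2 = 11
n=3,m=2: 3>2, total = 11+1 = 12
n=3,m=3: not 3>3, total = 12+4 = 16
n=4,m=1: 4>1, total = 16+3 = 19
n=4,m=2: 4>2, total = 19+2 = 21
n=4,m=3: 4>3, total = 21+1 = 22
n=4,m=4: not 4>4, total = 22+4 = 26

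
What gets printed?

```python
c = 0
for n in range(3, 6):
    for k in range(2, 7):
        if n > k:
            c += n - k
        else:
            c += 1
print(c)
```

n=3,k=2: 3>2, c = 0+1 = 1
n=3,k=3: not 3>3, c = 1+1 = 2
n=3,k=4: not 3>4, c = 2+1 = 3
n=3,k=5: not 3>5, c = 3+1 = 4
n=3,k=6: not 3>6, c = 4+1 = 5
n=4,k=2: 4>2, c = 5+2 = 7
n=4,k=3: 4>3, c = 7+1 = 8
n=4,k=4: not 4>4, c = 8+1 = 9
n=4,k=5: not 4>5, c = 9+1 = 10
n=4,k=6: not 4>6, c = 10+1 = 11
n=5,k=2: 5>2, c = 11+3 = 14
n=5,k=3: 5>3, c = 14+2 = 16
n=5,k=4: 5>4, c = 16+1 = 17
n=5,k=5: not 5>5, c = 17+1 = 18
n=5,k=6: not 5>6, c = 18+1 = 19

19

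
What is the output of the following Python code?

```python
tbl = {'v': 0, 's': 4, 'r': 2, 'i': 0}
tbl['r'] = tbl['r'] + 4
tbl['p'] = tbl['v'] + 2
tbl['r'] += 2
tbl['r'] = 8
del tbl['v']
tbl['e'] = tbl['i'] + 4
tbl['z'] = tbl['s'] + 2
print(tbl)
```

{'s': 4, 'r': 8, 'i': 0, 'p': 2, 'e': 4, 'z': 6}

tbl['r'] = tbl['r']+4 = 6 → {'v': 0, 's': 4, 'r': 6, 'i': 0}
tbl['p'] = tbl['v']+2 = 2 → {'v': 0, 's': 4, 'r': 6, 'i': 0, 'p': 2}
tbl['r'] = 6+2 = 8 → {'v': 0, 's': 4, 'r': 8, 'i': 0, 'p': 2}
tbl['r'] = 8 → {'v': 0, 's': 4, 'r': 8, 'i': 0, 'p': 2}
del 'v' → {'s': 4, 'r': 8, 'i': 0, 'p': 2}
tbl['e'] = tbl['i']+4 = 4 → {'s': 4, 'r': 8, 'i': 0, 'p': 2, 'e': 4}
tbl['z'] = tbl['s']+2 = 6 → {'s': 4, 'r': 8, 'i': 0, 'p': 2, 'e': 4, 'z': 6}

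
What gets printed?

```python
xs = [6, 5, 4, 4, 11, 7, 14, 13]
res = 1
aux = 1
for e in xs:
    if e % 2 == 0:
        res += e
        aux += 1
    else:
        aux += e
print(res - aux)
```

e=6: even, res = 1+6 = 7; aux=2
e=5: not even; aux=7
e=4: even, res = 7+4 = 11; aux=8
e=4: even, res = 11+4 = 15; aux=9
e=11: not even; aux=20
e=7: not even; aux=27
e=14: even, res = 15+14 = 29; aux=28
e=13: not even; aux=41
res-aux = 29-41 = -12

-12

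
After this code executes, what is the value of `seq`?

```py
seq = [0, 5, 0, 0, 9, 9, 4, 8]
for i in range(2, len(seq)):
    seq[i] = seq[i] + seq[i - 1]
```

i=2: seq[2] = 0+5 = 5 → [0, 5, 5, 0, 9, 9, 4, 8]
i=3: seq[3] = 0+5 = 5 → [0, 5, 5, 5, 9, 9, 4, 8]
i=4: seq[4] = 9+5 = 14 → [0, 5, 5, 5, 14, 9, 4, 8]
i=5: seq[5] = 9+14 = 23 → [0, 5, 5, 5, 14, 23, 4, 8]
i=6: seq[6] = 4+23 = 27 → [0, 5, 5, 5, 14, 23, 27, 8]
i=7: seq[7] = 8+27 = 35 → [0, 5, 5, 5, 14, 23, 27, 35]

[0, 5, 5, 5, 14, 23, 27, 35]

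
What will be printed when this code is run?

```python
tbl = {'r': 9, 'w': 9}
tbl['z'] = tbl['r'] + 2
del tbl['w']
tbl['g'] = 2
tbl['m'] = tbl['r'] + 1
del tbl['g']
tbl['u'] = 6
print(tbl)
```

tbl['z'] = tbl['r']+2 = 11 → {'r': 9, 'w': 9, 'z': 11}
del 'w' → {'r': 9, 'z': 11}
tbl['g'] = 2 → {'r': 9, 'z': 11, 'g': 2}
tbl['m'] = tbl['r']+1 = 10 → {'r': 9, 'z': 11, 'g': 2, 'm': 10}
del 'g' → {'r': 9, 'z': 11, 'm': 10}
tbl['u'] = 6 → {'r': 9, 'z': 11, 'm': 10, 'u': 6}

{'r': 9, 'z': 11, 'm': 10, 'u': 6}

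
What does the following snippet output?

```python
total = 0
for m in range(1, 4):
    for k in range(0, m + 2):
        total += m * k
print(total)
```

m=1,k=0: total = 0+0 = 0
m=1,k=1: total = 0+1 = 1
m=1,k=2: total = 1+2 = 3
m=2,k=0: total = 3+0 = 3
m=2,k=1: total = 3+2 = 5
m=2,k=2: total = 5+4 = 9
m=2,k=3: total = 9+6 = 15
m=3,k=0: total = 15+0 = 15
m=3,k=1: total = 15+3 = 18
m=3,k=2: total = 18+6 = 24
m=3,k=3: total = 24+9 = 33
m=3,k=4: total = 33+12 = 45

45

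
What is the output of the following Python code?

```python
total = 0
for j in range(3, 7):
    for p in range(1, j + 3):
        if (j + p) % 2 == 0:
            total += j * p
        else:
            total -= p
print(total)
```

j=3,p=1: even sum, total = 0+3 = 3
j=3,p=2: odd sum, total = 3-2 = 1
j=3,p=3: even sum, total = 1+9 = 10
j=3,p=4: odd sum, total = 10-4 = 6
j=3,p=5: even sum, total = 6+15 = 21
j=4,p=1: odd sum, total = 21-1 = 20
j=4,p=2: even sum, total = 20+8 = 28
j=4,p=3: odd sum, total = 28-3 = 25
j=4,p=4: even sum, total = 25+16 = 41
j=4,p=5: odd sum, total = 41-5 = 36
j=4,p=6: even sum, total = 36+24 = 60
j=5,p=1: even sum, total = 60+5 = 65
j=5,p=2: odd sum, total = 65-2 = 63
j=5,p=3: even sum, total = 63+15 = 78
j=5,p=4: odd sum, total = 78-4 = 74
j=5,p=5: even sum, total = 74+25 = 99
j=5,p=6: odd sum, total = 99-6 = 93
j=5,p=7: even sum, total = 93+35 = 128
j=6,p=1: odd sum, total = 128-1 = 127
j=6,p=2: even sum, total = 127+12 = 139
j=6,p=3: odd sum, total = 139-3 = 136
j=6,p=4: even sum, total = 136+24 = 160
j=6,p=5: odd sum, total = 160-5 = 155
j=6,p=6: even sum, total = 155+36 = 191
j=6,p=7: odd sum, total = 191-7 = 184
j=6,p=8: even sum, total = 184+48 = 232

232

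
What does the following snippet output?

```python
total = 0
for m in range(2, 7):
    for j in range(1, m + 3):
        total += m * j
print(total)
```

m=2,j=1: total = 0+2 = 2
m=2,j=2: total = 2+4 = 6
m=2,j=3: total = 6+6 = 12
m=2,j=4: total = 12+8 = 20
m=3,j=1: total = 20+3 = 23
m=3,j=2: total = 23+6 = 29
m=3,j=3: total = 29+9 = 38
m=3,j=4: total = 38+12 = 50
m=3,j=5: total = 50+15 = 65
m=4,j=1: total = 65+4 = 69
m=4,j=2: total = 69+8 = 77
m=4,j=3: total = 77+12 = 89
m=4,j=4: total = 89+16 = 105
m=4,j=5: total = 105+20 = 125
m=4,j=6: total = 125+24 = 149
m=5,j=1: total = 149+5 = 154
m=5,j=2: total = 154+10 = 164
m=5,j=3: total = 164+15 = 179
m=5,j=4: total = 179+20 = 199
m=5,j=5: total = 199+25 = 224
m=5,j=6: total = 224+30 = 254
m=5,j=7: total = 254+35 = 289
m=6,j=1: total = 289+6 = 295
m=6,j=2: total = 295+12 = 307
m=6,j=3: total = 307+18 = 325
m=6,j=4: total = 325+24 = 349
m=6,j=5: total = 349+30 = 379
m=6,j=6: total = 379+36 = 415
m=6,j=7: total = 415+42 = 457
m=6,j=8: total = 457+48 = 505

505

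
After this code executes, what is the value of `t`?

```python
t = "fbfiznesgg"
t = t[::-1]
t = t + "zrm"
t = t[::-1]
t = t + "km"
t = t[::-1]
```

'mkggsenzifbfzrm'

reverse → 'ggsenzifbf'
+ 'zrm' → 'ggsenzifbfzrm'
reverse → 'mrzfbfiznesgg'
+ 'km' → 'mrzfbfiznesggkm'
reverse → 'mkggsenzifbfzrm'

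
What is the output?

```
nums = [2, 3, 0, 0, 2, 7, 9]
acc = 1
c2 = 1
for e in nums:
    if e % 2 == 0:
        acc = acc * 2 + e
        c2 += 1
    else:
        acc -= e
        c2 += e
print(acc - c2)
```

e=2: even, acc = 1*2+2 = 4; c2=2
e=3: not even, acc = 4-3 = 1; c2=5
e=0: even, acc = 1*2+0 = 2; c2=6
e=0: even, acc = 2*2+0 = 4; c2=7
e=2: even, acc = 4*2+2 = 10; c2=8
e=7: not even, acc = 10-7 = 3; c2=15
e=9: not even, acc = 3-9 = -6; c2=24
acc-c2 = (-6)-24 = -30

-30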